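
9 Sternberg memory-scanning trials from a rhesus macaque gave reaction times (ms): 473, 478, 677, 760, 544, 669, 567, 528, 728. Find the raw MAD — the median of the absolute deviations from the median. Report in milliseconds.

94 ms

Sorted: 473, 478, 528, 544, 567, 669, 677, 728, 760 → median = 567
|x − 567|: 94, 89, 110, 193, 23, 102, 0, 39, 161
Sorted deviations: 0, 23, 39, 89, 94, 102, 110, 161, 193 → MAD = 94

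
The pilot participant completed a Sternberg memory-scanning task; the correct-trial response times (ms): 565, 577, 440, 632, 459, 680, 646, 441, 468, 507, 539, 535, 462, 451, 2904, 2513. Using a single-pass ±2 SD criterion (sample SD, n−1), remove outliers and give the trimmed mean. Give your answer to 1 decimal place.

n = 16, ΣRT = 12819, M = 801.188
Σ(x−M)² = 8477682.44; s = √(8477682.44/15) = 751.784
Cutoffs: 801.188 ± 2·751.784 → [-702.4, 2304.8]
Outside: 2513, 2904 → excluded.
Retained (n=14): Σ = 7402, mean = 7402/14 = 528.714

528.7 ms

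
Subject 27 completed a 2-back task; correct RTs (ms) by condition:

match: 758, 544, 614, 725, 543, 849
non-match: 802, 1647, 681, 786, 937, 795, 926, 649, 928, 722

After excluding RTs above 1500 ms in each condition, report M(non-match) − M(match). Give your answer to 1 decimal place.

130.7 ms

non-match: exclude 1647
M(match) = 4033/6 = 672.167
M(non-match) = 7226/9 = 802.889
Difference = 802.889 − 672.167 = 130.722 ms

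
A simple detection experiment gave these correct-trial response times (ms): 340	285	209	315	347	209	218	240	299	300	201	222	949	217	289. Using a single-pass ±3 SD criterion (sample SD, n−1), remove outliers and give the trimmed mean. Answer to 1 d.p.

263.6 ms

n = 15, ΣRT = 4640, M = 309.333
Σ(x−M)² = 473935.33; s = √(473935.33/14) = 183.991
Cutoffs: 309.333 ± 3·183.991 → [-242.6, 861.3]
Outside: 949 → excluded.
Retained (n=14): Σ = 3691, mean = 3691/14 = 263.643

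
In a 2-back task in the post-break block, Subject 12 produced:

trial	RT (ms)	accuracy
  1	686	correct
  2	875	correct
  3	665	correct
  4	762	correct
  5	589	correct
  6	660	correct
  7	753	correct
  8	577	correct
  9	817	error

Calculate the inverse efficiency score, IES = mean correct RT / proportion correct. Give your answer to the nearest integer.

Correct trials (n=8): 686, 875, 665, 762, 589, 660, 753, 577
Mean correct RT = 5567/8 = 695.8750 ms
Proportion correct = 8/9
IES = 695.8750 / (8/9) = 782.859 ms

783 ms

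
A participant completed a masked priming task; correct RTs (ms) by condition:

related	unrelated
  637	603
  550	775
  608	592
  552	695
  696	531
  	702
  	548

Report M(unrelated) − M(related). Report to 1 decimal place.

M(related) = 3043/5 = 608.600
M(unrelated) = 4446/7 = 635.143
Difference = 635.143 − 608.600 = 26.543 ms

26.5 ms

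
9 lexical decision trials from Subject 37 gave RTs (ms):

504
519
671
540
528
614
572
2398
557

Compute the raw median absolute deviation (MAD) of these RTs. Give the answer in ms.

38 ms

Sorted: 504, 519, 528, 540, 557, 572, 614, 671, 2398 → median = 557
|x − 557|: 53, 38, 114, 17, 29, 57, 15, 1841, 0
Sorted deviations: 0, 15, 17, 29, 38, 53, 57, 114, 1841 → MAD = 38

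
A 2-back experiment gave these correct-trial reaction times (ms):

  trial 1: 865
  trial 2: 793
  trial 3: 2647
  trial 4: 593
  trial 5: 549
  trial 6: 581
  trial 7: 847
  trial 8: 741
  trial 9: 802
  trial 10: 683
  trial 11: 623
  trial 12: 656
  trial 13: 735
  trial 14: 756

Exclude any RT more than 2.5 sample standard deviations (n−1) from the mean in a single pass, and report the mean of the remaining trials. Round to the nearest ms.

n = 14, ΣRT = 11871, M = 847.929
Σ(x−M)² = 3614942.93; s = √(3614942.93/13) = 527.326
Cutoffs: 847.929 ± 2.5·527.326 → [-470.4, 2166.2]
Outside: 2647 → excluded.
Retained (n=13): Σ = 9224, mean = 9224/13 = 709.538

710 ms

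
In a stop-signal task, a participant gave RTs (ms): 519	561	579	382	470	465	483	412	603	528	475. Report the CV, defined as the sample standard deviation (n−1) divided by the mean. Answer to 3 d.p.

n = 11, Σ = 5477, M = 497.9091
Σ(x−M)² = 46374.909; s = √(46374.909/10) = 68.0991
CV = 68.0991 / 497.9091 = 0.13677

0.137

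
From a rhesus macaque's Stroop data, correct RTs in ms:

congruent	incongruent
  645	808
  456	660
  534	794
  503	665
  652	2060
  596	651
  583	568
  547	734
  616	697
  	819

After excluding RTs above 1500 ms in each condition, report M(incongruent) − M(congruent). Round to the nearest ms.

incongruent: exclude 2060
M(congruent) = 5132/9 = 570.222
M(incongruent) = 6396/9 = 710.667
Difference = 710.667 − 570.222 = 140.444 ms

140 ms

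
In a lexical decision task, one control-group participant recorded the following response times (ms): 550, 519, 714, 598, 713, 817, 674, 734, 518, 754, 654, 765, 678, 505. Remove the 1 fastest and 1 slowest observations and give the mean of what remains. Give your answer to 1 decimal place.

Sorted: 505, 518, 519, 550, 598, 654, 674, 678, 713, 714, 734, 754, 765, 817
Drop lowest 1 (505) and highest 1 (817)
Remaining (n=12): Σ = 7871, mean = 7871/12 = 655.917

655.9 ms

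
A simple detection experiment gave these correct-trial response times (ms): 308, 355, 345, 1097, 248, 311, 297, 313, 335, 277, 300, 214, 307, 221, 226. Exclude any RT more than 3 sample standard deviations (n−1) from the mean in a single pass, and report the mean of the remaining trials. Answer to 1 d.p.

n = 15, ΣRT = 5154, M = 343.600
Σ(x−M)² = 635727.60; s = √(635727.60/14) = 213.094
Cutoffs: 343.600 ± 3·213.094 → [-295.7, 982.9]
Outside: 1097 → excluded.
Retained (n=14): Σ = 4057, mean = 4057/14 = 289.786

289.8 ms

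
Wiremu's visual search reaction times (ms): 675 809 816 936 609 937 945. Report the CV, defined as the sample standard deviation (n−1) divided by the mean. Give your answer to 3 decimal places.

0.164

n = 7, Σ = 5727, M = 818.1429
Σ(x−M)² = 108428.857; s = √(108428.857/6) = 134.4302
CV = 134.4302 / 818.1429 = 0.16431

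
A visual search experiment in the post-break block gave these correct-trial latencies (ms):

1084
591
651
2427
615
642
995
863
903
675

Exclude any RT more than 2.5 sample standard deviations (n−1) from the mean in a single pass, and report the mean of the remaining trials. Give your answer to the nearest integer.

n = 10, ΣRT = 9446, M = 944.600
Σ(x−M)² = 2711992.40; s = √(2711992.40/9) = 548.938
Cutoffs: 944.600 ± 2.5·548.938 → [-427.7, 2316.9]
Outside: 2427 → excluded.
Retained (n=9): Σ = 7019, mean = 7019/9 = 779.889

780 ms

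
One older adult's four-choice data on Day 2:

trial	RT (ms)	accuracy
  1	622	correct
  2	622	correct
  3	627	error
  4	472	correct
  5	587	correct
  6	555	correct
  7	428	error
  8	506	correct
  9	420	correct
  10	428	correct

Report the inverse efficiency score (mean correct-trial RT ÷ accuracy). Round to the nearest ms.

Correct trials (n=8): 622, 622, 472, 587, 555, 506, 420, 428
Mean correct RT = 4212/8 = 526.5000 ms
Proportion correct = 8/10
IES = 526.5000 / (8/10) = 658.125 ms

658 ms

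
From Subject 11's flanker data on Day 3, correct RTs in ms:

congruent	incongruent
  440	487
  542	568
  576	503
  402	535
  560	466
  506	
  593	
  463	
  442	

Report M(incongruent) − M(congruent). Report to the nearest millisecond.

9 ms

M(congruent) = 4524/9 = 502.667
M(incongruent) = 2559/5 = 511.800
Difference = 511.800 − 502.667 = 9.133 ms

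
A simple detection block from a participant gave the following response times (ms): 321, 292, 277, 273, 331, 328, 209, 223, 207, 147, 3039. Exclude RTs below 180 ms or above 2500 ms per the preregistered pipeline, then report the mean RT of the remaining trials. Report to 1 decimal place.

Excluded: 147, 3039
Retained (n=9): Σ = 2461
Mean = 2461/9 = 273.4444

273.4 ms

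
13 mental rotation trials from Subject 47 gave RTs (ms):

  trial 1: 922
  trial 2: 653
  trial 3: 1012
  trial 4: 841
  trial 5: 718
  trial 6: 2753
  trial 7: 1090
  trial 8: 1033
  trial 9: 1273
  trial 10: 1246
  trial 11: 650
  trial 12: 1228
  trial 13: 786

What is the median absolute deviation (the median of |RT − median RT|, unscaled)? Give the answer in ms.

226 ms

Sorted: 650, 653, 718, 786, 841, 922, 1012, 1033, 1090, 1228, 1246, 1273, 2753 → median = 1012
|x − 1012|: 90, 359, 0, 171, 294, 1741, 78, 21, 261, 234, 362, 216, 226
Sorted deviations: 0, 21, 78, 90, 171, 216, 226, 234, 261, 294, 359, 362, 1741 → MAD = 226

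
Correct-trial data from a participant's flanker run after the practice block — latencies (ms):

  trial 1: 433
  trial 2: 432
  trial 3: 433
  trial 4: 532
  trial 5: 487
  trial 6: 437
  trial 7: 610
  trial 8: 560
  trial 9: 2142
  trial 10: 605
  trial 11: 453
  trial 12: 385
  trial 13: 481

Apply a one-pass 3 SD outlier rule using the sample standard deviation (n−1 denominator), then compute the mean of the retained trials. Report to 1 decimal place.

n = 13, ΣRT = 7990, M = 614.615
Σ(x−M)² = 2586671.08; s = √(2586671.08/12) = 464.280
Cutoffs: 614.615 ± 3·464.280 → [-778.2, 2007.5]
Outside: 2142 → excluded.
Retained (n=12): Σ = 5848, mean = 5848/12 = 487.333

487.3 ms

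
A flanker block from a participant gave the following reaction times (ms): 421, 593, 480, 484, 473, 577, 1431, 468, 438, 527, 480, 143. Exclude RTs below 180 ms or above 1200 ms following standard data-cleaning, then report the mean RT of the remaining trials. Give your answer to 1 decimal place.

Excluded: 143, 1431
Retained (n=10): Σ = 4941
Mean = 4941/10 = 494.1000

494.1 ms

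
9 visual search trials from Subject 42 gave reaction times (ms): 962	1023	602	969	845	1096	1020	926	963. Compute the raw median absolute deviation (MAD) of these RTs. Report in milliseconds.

57 ms

Sorted: 602, 845, 926, 962, 963, 969, 1020, 1023, 1096 → median = 963
|x − 963|: 1, 60, 361, 6, 118, 133, 57, 37, 0
Sorted deviations: 0, 1, 6, 37, 57, 60, 118, 133, 361 → MAD = 57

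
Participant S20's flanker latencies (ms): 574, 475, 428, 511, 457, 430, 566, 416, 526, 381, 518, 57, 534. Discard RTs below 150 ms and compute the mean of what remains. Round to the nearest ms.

485 ms

Excluded: 57
Retained (n=12): Σ = 5816
Mean = 5816/12 = 484.6667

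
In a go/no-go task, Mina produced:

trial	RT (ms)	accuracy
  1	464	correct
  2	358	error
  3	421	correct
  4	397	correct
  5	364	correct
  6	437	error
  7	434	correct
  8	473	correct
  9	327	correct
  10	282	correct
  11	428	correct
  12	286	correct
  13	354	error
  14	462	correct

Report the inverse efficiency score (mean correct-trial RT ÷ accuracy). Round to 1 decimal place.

Correct trials (n=11): 464, 421, 397, 364, 434, 473, 327, 282, 428, 286, 462
Mean correct RT = 4338/11 = 394.3636 ms
Proportion correct = 11/14
IES = 394.3636 / (11/14) = 501.917 ms

501.9 ms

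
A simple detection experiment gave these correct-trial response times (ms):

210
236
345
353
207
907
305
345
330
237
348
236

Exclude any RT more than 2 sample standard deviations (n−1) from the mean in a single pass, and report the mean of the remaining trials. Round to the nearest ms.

287 ms

n = 12, ΣRT = 4059, M = 338.250
Σ(x−M)² = 389890.25; s = √(389890.25/11) = 188.267
Cutoffs: 338.250 ± 2·188.267 → [-38.3, 714.8]
Outside: 907 → excluded.
Retained (n=11): Σ = 3152, mean = 3152/11 = 286.545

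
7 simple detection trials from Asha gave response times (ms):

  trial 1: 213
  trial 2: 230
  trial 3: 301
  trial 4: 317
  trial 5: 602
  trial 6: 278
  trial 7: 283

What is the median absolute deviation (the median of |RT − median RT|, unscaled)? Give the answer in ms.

34 ms

Sorted: 213, 230, 278, 283, 301, 317, 602 → median = 283
|x − 283|: 70, 53, 18, 34, 319, 5, 0
Sorted deviations: 0, 5, 18, 34, 53, 70, 319 → MAD = 34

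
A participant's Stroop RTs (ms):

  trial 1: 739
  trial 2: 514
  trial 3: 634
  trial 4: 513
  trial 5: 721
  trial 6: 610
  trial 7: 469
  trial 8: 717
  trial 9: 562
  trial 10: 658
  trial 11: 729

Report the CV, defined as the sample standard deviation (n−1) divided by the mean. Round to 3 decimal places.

n = 11, Σ = 6866, M = 624.1818
Σ(x−M)² = 96049.636; s = √(96049.636/10) = 98.0049
CV = 98.0049 / 624.1818 = 0.15701

0.157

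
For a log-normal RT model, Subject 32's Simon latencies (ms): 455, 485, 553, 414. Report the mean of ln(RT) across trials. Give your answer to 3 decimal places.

ln(RT): 6.1203, 6.1841, 6.3154, 6.0259
Σ ln(RT) = 24.6457
Mean = 24.6457/4 = 6.16142

6.161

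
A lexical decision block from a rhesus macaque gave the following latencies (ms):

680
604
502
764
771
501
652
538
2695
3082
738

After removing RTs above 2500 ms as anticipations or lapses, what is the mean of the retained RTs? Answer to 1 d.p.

638.9 ms

Excluded: 2695, 3082
Retained (n=9): Σ = 5750
Mean = 5750/9 = 638.8889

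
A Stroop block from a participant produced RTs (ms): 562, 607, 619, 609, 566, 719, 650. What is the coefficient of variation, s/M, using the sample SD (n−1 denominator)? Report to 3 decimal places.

n = 7, Σ = 4332, M = 618.8571
Σ(x−M)² = 17262.857; s = √(17262.857/6) = 53.6390
CV = 53.6390 / 618.8571 = 0.08667

0.087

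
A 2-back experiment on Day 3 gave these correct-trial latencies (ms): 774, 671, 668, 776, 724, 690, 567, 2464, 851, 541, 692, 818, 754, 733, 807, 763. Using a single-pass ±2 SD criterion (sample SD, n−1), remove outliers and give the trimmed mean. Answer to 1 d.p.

n = 16, ΣRT = 13293, M = 830.812
Σ(x−M)² = 2950880.44; s = √(2950880.44/15) = 443.537
Cutoffs: 830.812 ± 2·443.537 → [-56.3, 1717.9]
Outside: 2464 → excluded.
Retained (n=15): Σ = 10829, mean = 10829/15 = 721.933

721.9 ms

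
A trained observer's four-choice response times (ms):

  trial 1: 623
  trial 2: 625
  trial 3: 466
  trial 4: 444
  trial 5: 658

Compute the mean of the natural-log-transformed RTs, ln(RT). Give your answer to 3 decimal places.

6.320

ln(RT): 6.4345, 6.4378, 6.1442, 6.0958, 6.4892
Σ ln(RT) = 31.6015
Mean = 31.6015/5 = 6.32030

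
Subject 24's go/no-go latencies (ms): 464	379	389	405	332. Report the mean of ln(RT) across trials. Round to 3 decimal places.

ln(RT): 6.1399, 5.9375, 5.9636, 6.0039, 5.8051
Σ ln(RT) = 29.8500
Mean = 29.8500/5 = 5.97000

5.970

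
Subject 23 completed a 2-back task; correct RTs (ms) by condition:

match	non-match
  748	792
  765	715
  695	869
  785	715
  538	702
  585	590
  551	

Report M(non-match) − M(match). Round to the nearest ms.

M(match) = 4667/7 = 666.714
M(non-match) = 4383/6 = 730.500
Difference = 730.500 − 666.714 = 63.786 ms

64 ms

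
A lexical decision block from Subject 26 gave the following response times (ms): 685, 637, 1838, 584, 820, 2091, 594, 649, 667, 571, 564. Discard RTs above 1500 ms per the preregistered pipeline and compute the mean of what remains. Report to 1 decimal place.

641.2 ms

Excluded: 1838, 2091
Retained (n=9): Σ = 5771
Mean = 5771/9 = 641.2222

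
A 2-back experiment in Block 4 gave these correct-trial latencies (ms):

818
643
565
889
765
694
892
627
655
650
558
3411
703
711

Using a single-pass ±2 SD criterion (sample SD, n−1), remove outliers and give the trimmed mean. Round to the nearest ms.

n = 14, ΣRT = 12581, M = 898.643
Σ(x−M)² = 6939487.21; s = √(6939487.21/13) = 730.621
Cutoffs: 898.643 ± 2·730.621 → [-562.6, 2359.9]
Outside: 3411 → excluded.
Retained (n=13): Σ = 9170, mean = 9170/13 = 705.385

705 ms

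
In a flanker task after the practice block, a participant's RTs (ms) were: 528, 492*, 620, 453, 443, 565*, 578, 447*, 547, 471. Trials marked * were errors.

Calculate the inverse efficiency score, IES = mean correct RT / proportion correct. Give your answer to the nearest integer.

Correct trials (n=7): 528, 620, 453, 443, 578, 547, 471
Mean correct RT = 3640/7 = 520.0000 ms
Proportion correct = 7/10
IES = 520.0000 / (7/10) = 742.857 ms

743 ms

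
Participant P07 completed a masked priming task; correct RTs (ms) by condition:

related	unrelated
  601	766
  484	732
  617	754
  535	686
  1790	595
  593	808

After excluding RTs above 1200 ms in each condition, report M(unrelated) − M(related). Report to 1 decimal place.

157.5 ms

related: exclude 1790
M(related) = 2830/5 = 566.000
M(unrelated) = 4341/6 = 723.500
Difference = 723.500 − 566.000 = 157.500 ms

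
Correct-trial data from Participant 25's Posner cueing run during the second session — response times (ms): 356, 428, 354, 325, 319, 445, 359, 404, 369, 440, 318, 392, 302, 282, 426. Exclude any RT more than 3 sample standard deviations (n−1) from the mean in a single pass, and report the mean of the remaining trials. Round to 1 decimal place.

n = 15, ΣRT = 5519, M = 367.933
Σ(x−M)² = 38872.93; s = √(38872.93/14) = 52.694
Cutoffs: 367.933 ± 3·52.694 → [209.9, 526.0]
No RTs fall outside the cutoffs; all 15 retained. Mean = 5519/15 = 367.933

367.9 ms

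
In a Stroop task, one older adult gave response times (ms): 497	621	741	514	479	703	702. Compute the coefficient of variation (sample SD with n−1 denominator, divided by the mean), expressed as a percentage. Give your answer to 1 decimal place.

n = 7, Σ = 4257, M = 608.1429
Σ(x−M)² = 73516.857; s = √(73516.857/6) = 110.6924
CV = 110.6924 / 608.1429 = 0.18202 = 18.202%

18.2%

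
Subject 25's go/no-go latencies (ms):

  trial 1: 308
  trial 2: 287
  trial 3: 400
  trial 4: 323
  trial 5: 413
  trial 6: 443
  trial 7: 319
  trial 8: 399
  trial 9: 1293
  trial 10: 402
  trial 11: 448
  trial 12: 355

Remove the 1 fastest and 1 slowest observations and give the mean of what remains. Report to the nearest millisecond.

381 ms

Sorted: 287, 308, 319, 323, 355, 399, 400, 402, 413, 443, 448, 1293
Drop lowest 1 (287) and highest 1 (1293)
Remaining (n=10): Σ = 3810, mean = 3810/10 = 381.000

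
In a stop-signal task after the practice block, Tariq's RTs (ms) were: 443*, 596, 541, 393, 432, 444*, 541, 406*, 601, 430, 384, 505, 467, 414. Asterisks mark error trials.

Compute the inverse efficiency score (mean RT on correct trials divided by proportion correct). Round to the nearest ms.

614 ms

Correct trials (n=11): 596, 541, 393, 432, 541, 601, 430, 384, 505, 467, 414
Mean correct RT = 5304/11 = 482.1818 ms
Proportion correct = 11/14
IES = 482.1818 / (11/14) = 613.686 ms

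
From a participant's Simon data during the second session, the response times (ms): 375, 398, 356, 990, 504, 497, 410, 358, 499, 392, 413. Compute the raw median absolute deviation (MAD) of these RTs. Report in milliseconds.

52 ms

Sorted: 356, 358, 375, 392, 398, 410, 413, 497, 499, 504, 990 → median = 410
|x − 410|: 35, 12, 54, 580, 94, 87, 0, 52, 89, 18, 3
Sorted deviations: 0, 3, 12, 18, 35, 52, 54, 87, 89, 94, 580 → MAD = 52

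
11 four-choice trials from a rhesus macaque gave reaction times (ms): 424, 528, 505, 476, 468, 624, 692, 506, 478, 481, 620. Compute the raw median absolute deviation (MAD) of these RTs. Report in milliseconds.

29 ms

Sorted: 424, 468, 476, 478, 481, 505, 506, 528, 620, 624, 692 → median = 505
|x − 505|: 81, 23, 0, 29, 37, 119, 187, 1, 27, 24, 115
Sorted deviations: 0, 1, 23, 24, 27, 29, 37, 81, 115, 119, 187 → MAD = 29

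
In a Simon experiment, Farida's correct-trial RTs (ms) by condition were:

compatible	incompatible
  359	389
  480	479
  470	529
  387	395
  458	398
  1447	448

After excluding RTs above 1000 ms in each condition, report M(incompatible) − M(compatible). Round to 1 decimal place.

compatible: exclude 1447
M(compatible) = 2154/5 = 430.800
M(incompatible) = 2638/6 = 439.667
Difference = 439.667 − 430.800 = 8.867 ms

8.9 ms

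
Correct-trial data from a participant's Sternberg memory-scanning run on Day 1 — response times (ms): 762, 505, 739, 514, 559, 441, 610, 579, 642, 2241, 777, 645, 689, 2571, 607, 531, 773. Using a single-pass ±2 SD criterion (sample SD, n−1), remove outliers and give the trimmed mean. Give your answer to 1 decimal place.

624.9 ms

n = 17, ΣRT = 14185, M = 834.412
Σ(x−M)² = 5810858.12; s = √(5810858.12/16) = 602.643
Cutoffs: 834.412 ± 2·602.643 → [-370.9, 2039.7]
Outside: 2241, 2571 → excluded.
Retained (n=15): Σ = 9373, mean = 9373/15 = 624.867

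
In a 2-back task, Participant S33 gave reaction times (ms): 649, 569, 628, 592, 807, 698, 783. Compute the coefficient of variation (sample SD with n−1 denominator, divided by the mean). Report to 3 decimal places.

n = 7, Σ = 4726, M = 675.1429
Σ(x−M)² = 50626.857; s = √(50626.857/6) = 91.8576
CV = 91.8576 / 675.1429 = 0.13606

0.136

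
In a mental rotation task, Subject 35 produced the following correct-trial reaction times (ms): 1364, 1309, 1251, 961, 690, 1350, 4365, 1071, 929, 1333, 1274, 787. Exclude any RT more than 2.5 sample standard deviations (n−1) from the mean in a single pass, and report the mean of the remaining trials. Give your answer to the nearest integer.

n = 12, ΣRT = 16684, M = 1390.333
Σ(x−M)² = 10247418.67; s = √(10247418.67/11) = 965.186
Cutoffs: 1390.333 ± 2.5·965.186 → [-1022.6, 3803.3]
Outside: 4365 → excluded.
Retained (n=11): Σ = 12319, mean = 12319/11 = 1119.909

1120 ms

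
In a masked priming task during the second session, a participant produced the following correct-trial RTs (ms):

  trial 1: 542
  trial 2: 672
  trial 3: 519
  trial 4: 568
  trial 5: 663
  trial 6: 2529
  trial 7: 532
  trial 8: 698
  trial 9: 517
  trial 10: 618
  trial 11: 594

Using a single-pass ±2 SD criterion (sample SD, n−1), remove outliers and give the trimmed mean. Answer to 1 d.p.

n = 11, ΣRT = 8452, M = 768.364
Σ(x−M)² = 3450810.55; s = √(3450810.55/10) = 587.436
Cutoffs: 768.364 ± 2·587.436 → [-406.5, 1943.2]
Outside: 2529 → excluded.
Retained (n=10): Σ = 5923, mean = 5923/10 = 592.300

592.3 ms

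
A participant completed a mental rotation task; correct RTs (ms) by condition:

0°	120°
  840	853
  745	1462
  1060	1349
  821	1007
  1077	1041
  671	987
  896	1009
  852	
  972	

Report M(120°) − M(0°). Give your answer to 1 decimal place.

M(0°) = 7934/9 = 881.556
M(120°) = 7708/7 = 1101.143
Difference = 1101.143 − 881.556 = 219.587 ms

219.6 ms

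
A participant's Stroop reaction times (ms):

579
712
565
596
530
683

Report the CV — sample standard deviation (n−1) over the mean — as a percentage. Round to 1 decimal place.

11.6%

n = 6, Σ = 3665, M = 610.8333
Σ(x−M)² = 25310.833; s = √(25310.833/5) = 71.1489
CV = 71.1489 / 610.8333 = 0.11648 = 11.648%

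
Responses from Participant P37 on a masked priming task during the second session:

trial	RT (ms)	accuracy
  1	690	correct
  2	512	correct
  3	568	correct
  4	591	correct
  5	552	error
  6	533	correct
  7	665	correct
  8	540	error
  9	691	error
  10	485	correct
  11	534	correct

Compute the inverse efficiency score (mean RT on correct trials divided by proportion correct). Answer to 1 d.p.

Correct trials (n=8): 690, 512, 568, 591, 533, 665, 485, 534
Mean correct RT = 4578/8 = 572.2500 ms
Proportion correct = 8/11
IES = 572.2500 / (8/11) = 786.844 ms

786.8 ms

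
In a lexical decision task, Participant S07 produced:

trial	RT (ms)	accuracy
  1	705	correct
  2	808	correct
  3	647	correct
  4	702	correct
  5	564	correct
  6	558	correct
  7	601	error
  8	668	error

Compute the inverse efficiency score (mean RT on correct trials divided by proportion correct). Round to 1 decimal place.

Correct trials (n=6): 705, 808, 647, 702, 564, 558
Mean correct RT = 3984/6 = 664.0000 ms
Proportion correct = 6/8
IES = 664.0000 / (6/8) = 885.333 ms

885.3 ms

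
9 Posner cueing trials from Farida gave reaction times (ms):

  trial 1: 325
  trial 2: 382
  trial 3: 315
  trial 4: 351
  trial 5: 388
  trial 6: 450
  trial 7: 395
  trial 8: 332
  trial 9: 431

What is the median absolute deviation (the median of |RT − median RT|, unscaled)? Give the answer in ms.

Sorted: 315, 325, 332, 351, 382, 388, 395, 431, 450 → median = 382
|x − 382|: 57, 0, 67, 31, 6, 68, 13, 50, 49
Sorted deviations: 0, 6, 13, 31, 49, 50, 57, 67, 68 → MAD = 49

49 ms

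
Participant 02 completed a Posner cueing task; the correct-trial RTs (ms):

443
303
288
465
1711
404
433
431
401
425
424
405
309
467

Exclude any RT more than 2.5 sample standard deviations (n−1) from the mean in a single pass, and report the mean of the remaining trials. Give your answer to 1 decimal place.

399.8 ms

n = 14, ΣRT = 6909, M = 493.500
Σ(x−M)² = 1640419.50; s = √(1640419.50/13) = 355.227
Cutoffs: 493.500 ± 2.5·355.227 → [-394.6, 1381.6]
Outside: 1711 → excluded.
Retained (n=13): Σ = 5198, mean = 5198/13 = 399.846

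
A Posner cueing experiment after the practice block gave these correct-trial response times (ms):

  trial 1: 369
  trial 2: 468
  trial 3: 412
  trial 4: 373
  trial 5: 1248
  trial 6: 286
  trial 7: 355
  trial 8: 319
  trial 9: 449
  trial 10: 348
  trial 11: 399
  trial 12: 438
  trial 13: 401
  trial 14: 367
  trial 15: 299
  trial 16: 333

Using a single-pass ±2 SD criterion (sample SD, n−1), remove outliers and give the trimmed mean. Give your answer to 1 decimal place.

374.4 ms

n = 16, ΣRT = 6864, M = 429.000
Σ(x−M)² = 756018.00; s = √(756018.00/15) = 224.502
Cutoffs: 429.000 ± 2·224.502 → [-20.0, 878.0]
Outside: 1248 → excluded.
Retained (n=15): Σ = 5616, mean = 5616/15 = 374.400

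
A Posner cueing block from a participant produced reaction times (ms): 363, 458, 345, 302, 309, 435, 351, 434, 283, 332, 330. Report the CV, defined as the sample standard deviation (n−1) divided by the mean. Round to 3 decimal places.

n = 11, Σ = 3942, M = 358.3636
Σ(x−M)² = 34568.545; s = √(34568.545/10) = 58.7950
CV = 58.7950 / 358.3636 = 0.16407

0.164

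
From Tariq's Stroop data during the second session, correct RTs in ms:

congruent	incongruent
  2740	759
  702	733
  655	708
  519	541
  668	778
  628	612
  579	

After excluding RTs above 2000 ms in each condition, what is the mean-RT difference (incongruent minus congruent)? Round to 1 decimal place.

63.3 ms

congruent: exclude 2740
M(congruent) = 3751/6 = 625.167
M(incongruent) = 4131/6 = 688.500
Difference = 688.500 − 625.167 = 63.333 ms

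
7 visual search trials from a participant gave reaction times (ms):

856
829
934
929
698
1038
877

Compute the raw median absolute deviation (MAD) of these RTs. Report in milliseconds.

52 ms

Sorted: 698, 829, 856, 877, 929, 934, 1038 → median = 877
|x − 877|: 21, 48, 57, 52, 179, 161, 0
Sorted deviations: 0, 21, 48, 52, 57, 161, 179 → MAD = 52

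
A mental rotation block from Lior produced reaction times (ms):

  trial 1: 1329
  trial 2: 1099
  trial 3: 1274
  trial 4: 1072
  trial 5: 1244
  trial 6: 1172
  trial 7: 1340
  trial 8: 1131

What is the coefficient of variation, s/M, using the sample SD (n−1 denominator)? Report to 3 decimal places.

n = 8, Σ = 9661, M = 1207.6250
Σ(x−M)² = 75317.875; s = √(75317.875/7) = 103.7290
CV = 103.7290 / 1207.6250 = 0.08590

0.086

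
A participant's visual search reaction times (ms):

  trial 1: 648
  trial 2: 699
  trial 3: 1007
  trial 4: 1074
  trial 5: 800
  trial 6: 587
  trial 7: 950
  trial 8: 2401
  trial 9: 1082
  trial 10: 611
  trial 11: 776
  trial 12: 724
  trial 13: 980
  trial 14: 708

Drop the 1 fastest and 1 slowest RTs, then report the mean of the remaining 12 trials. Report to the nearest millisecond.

Sorted: 587, 611, 648, 699, 708, 724, 776, 800, 950, 980, 1007, 1074, 1082, 2401
Drop lowest 1 (587) and highest 1 (2401)
Remaining (n=12): Σ = 10059, mean = 10059/12 = 838.250

838 ms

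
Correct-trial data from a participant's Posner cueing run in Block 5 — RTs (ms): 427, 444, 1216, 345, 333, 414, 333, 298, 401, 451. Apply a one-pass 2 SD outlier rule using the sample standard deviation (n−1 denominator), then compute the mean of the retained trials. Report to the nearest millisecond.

383 ms

n = 10, ΣRT = 4662, M = 466.200
Σ(x−M)² = 649901.60; s = √(649901.60/9) = 268.722
Cutoffs: 466.200 ± 2·268.722 → [-71.2, 1003.6]
Outside: 1216 → excluded.
Retained (n=9): Σ = 3446, mean = 3446/9 = 382.889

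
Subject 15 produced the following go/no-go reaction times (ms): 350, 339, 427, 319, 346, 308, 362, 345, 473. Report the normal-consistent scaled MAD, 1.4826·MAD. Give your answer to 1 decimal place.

Sorted: 308, 319, 339, 345, 346, 350, 362, 427, 473 → median = 346
|x − 346| sorted: 0, 1, 4, 7, 16, 27, 38, 81, 127 → MAD = 16
Robust SD ≈ 1.4826 × 16 = 23.722

23.7 ms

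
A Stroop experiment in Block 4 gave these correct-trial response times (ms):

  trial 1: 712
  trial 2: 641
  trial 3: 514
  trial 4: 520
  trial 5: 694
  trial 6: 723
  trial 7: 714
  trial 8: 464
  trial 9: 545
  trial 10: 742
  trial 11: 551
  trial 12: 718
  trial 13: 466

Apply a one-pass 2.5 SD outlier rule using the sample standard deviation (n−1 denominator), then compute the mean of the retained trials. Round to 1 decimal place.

615.7 ms

n = 13, ΣRT = 8004, M = 615.692
Σ(x−M)² = 137746.77; s = √(137746.77/12) = 107.140
Cutoffs: 615.692 ± 2.5·107.140 → [347.8, 883.5]
No RTs fall outside the cutoffs; all 13 retained. Mean = 8004/13 = 615.692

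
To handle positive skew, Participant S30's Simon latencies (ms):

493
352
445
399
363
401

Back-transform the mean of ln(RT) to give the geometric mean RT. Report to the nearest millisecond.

406 ms

ln(RT): 6.2005, 5.8636, 6.0981, 5.9890, 5.8944, 5.9940
Mean ln(RT) = 36.0395/6 = 6.00659
Geometric mean = exp(6.00659) = 406.10 ms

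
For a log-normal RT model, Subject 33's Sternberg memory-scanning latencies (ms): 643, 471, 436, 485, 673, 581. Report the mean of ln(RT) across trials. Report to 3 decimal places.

6.293

ln(RT): 6.4661, 6.1549, 6.0776, 6.1841, 6.5117, 6.3648
Σ ln(RT) = 37.7593
Mean = 37.7593/6 = 6.29322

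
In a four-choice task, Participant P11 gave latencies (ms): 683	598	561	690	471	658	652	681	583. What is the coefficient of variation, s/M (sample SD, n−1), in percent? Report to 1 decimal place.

n = 9, Σ = 5577, M = 619.6667
Σ(x−M)² = 42592.000; s = √(42592.000/8) = 72.9657
CV = 72.9657 / 619.6667 = 0.11775 = 11.775%

11.8%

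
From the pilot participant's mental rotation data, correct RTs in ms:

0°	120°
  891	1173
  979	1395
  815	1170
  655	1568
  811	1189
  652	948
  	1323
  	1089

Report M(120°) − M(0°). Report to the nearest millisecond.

431 ms

M(0°) = 4803/6 = 800.500
M(120°) = 9855/8 = 1231.875
Difference = 1231.875 − 800.500 = 431.375 ms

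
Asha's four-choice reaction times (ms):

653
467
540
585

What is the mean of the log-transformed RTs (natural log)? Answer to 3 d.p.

ln(RT): 6.4816, 6.1463, 6.2916, 6.3716
Σ ln(RT) = 25.2911
Mean = 25.2911/4 = 6.32277

6.323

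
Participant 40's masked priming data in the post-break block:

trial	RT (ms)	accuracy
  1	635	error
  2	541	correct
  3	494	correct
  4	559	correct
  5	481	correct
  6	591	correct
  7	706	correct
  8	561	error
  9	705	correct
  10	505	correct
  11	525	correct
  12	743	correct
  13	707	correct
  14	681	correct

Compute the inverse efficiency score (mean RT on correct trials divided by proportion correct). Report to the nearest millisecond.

Correct trials (n=12): 541, 494, 559, 481, 591, 706, 705, 505, 525, 743, 707, 681
Mean correct RT = 7238/12 = 603.1667 ms
Proportion correct = 12/14
IES = 603.1667 / (12/14) = 703.694 ms

704 ms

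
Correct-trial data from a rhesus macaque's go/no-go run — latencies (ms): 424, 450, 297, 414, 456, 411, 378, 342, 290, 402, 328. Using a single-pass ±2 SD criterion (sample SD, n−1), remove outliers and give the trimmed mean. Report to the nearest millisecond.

381 ms

n = 11, ΣRT = 4192, M = 381.091
Σ(x−M)² = 34340.91; s = √(34340.91/10) = 58.601
Cutoffs: 381.091 ± 2·58.601 → [263.9, 498.3]
No RTs fall outside the cutoffs; all 11 retained. Mean = 4192/11 = 381.091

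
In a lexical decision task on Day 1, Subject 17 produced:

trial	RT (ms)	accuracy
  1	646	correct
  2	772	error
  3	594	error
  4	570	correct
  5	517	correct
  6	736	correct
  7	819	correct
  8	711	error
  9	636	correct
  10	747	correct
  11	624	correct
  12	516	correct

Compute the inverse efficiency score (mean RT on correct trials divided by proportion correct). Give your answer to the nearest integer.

861 ms

Correct trials (n=9): 646, 570, 517, 736, 819, 636, 747, 624, 516
Mean correct RT = 5811/9 = 645.6667 ms
Proportion correct = 9/12
IES = 645.6667 / (9/12) = 860.889 ms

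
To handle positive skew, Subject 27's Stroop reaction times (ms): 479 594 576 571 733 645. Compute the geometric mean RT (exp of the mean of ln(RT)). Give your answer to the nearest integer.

ln(RT): 6.1717, 6.3869, 6.3561, 6.3474, 6.5971, 6.4693
Mean ln(RT) = 38.3285/6 = 6.38808
Geometric mean = exp(6.38808) = 594.71 ms

595 ms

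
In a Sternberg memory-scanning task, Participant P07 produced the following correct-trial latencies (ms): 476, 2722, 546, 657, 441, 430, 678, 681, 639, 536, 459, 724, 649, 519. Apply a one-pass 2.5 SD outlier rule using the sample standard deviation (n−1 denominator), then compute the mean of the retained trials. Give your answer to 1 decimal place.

n = 14, ΣRT = 10157, M = 725.500
Σ(x−M)² = 4420583.50; s = √(4420583.50/13) = 583.134
Cutoffs: 725.500 ± 2.5·583.134 → [-732.3, 2183.3]
Outside: 2722 → excluded.
Retained (n=13): Σ = 7435, mean = 7435/13 = 571.923

571.9 ms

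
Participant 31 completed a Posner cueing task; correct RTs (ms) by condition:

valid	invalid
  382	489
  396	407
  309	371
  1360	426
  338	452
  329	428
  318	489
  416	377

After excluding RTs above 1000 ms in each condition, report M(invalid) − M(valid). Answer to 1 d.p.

74.4 ms

valid: exclude 1360
M(valid) = 2488/7 = 355.429
M(invalid) = 3439/8 = 429.875
Difference = 429.875 − 355.429 = 74.446 ms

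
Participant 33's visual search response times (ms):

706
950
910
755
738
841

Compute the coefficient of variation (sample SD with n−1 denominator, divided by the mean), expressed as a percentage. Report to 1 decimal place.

n = 6, Σ = 4900, M = 816.6667
Σ(x−M)² = 49319.333; s = √(49319.333/5) = 99.3170
CV = 99.3170 / 816.6667 = 0.12161 = 12.161%

12.2%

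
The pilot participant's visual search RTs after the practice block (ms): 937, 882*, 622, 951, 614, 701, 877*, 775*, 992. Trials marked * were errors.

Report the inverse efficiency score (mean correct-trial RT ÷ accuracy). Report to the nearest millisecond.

1204 ms

Correct trials (n=6): 937, 622, 951, 614, 701, 992
Mean correct RT = 4817/6 = 802.8333 ms
Proportion correct = 6/9
IES = 802.8333 / (6/9) = 1204.250 ms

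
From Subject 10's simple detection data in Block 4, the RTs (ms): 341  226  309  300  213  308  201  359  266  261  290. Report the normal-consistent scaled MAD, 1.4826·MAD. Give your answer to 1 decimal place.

Sorted: 201, 213, 226, 261, 266, 290, 300, 308, 309, 341, 359 → median = 290
|x − 290| sorted: 0, 10, 18, 19, 24, 29, 51, 64, 69, 77, 89 → MAD = 29
Robust SD ≈ 1.4826 × 29 = 42.995

43.0 ms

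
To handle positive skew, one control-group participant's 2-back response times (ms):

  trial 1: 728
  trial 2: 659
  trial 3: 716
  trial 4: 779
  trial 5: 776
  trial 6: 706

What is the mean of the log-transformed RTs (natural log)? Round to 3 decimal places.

6.588

ln(RT): 6.5903, 6.4907, 6.5737, 6.6580, 6.6542, 6.5596
Σ ln(RT) = 39.5265
Mean = 39.5265/6 = 6.58775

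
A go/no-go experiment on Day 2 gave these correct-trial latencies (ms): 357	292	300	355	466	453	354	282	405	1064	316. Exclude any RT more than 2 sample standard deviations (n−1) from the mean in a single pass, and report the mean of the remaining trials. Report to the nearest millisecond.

n = 11, ΣRT = 4644, M = 422.182
Σ(x−M)² = 491307.64; s = √(491307.64/10) = 221.655
Cutoffs: 422.182 ± 2·221.655 → [-21.1, 865.5]
Outside: 1064 → excluded.
Retained (n=10): Σ = 3580, mean = 3580/10 = 358.000

358 ms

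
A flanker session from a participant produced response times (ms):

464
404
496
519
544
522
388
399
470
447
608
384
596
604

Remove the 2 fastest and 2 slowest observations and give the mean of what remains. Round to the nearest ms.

486 ms

Sorted: 384, 388, 399, 404, 447, 464, 470, 496, 519, 522, 544, 596, 604, 608
Drop lowest 2 (384, 388) and highest 2 (604, 608)
Remaining (n=10): Σ = 4861, mean = 4861/10 = 486.100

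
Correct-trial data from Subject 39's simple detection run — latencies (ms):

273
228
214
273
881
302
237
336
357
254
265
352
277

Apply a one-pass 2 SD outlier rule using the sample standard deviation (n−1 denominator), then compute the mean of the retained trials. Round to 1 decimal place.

n = 13, ΣRT = 4249, M = 326.846
Σ(x−M)² = 357321.69; s = √(357321.69/12) = 172.560
Cutoffs: 326.846 ± 2·172.560 → [-18.3, 672.0]
Outside: 881 → excluded.
Retained (n=12): Σ = 3368, mean = 3368/12 = 280.667

280.7 ms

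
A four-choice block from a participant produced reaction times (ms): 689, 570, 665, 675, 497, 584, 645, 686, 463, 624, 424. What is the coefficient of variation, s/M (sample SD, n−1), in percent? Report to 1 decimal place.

n = 11, Σ = 6522, M = 592.9091
Σ(x−M)² = 88724.909; s = √(88724.909/10) = 94.1939
CV = 94.1939 / 592.9091 = 0.15887 = 15.887%

15.9%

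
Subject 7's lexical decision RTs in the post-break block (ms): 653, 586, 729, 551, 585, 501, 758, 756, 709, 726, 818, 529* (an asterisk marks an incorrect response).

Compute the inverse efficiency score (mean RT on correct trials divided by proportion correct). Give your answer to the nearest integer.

Correct trials (n=11): 653, 586, 729, 551, 585, 501, 758, 756, 709, 726, 818
Mean correct RT = 7372/11 = 670.1818 ms
Proportion correct = 11/12
IES = 670.1818 / (11/12) = 731.107 ms

731 ms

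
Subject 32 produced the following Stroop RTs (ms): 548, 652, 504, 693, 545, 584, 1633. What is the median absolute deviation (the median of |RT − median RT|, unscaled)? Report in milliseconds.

Sorted: 504, 545, 548, 584, 652, 693, 1633 → median = 584
|x − 584|: 36, 68, 80, 109, 39, 0, 1049
Sorted deviations: 0, 36, 39, 68, 80, 109, 1049 → MAD = 68

68 ms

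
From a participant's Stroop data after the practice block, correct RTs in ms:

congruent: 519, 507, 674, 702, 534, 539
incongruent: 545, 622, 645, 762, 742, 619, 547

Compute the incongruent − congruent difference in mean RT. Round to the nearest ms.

M(congruent) = 3475/6 = 579.167
M(incongruent) = 4482/7 = 640.286
Difference = 640.286 − 579.167 = 61.119 ms

61 ms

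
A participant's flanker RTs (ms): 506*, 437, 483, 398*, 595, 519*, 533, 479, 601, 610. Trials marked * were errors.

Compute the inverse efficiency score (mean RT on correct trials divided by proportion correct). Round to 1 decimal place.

762.9 ms

Correct trials (n=7): 437, 483, 595, 533, 479, 601, 610
Mean correct RT = 3738/7 = 534.0000 ms
Proportion correct = 7/10
IES = 534.0000 / (7/10) = 762.857 ms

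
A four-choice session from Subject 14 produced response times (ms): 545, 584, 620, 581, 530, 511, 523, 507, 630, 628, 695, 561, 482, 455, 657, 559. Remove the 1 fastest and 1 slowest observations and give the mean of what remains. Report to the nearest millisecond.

Sorted: 455, 482, 507, 511, 523, 530, 545, 559, 561, 581, 584, 620, 628, 630, 657, 695
Drop lowest 1 (455) and highest 1 (695)
Remaining (n=14): Σ = 7918, mean = 7918/14 = 565.571

566 ms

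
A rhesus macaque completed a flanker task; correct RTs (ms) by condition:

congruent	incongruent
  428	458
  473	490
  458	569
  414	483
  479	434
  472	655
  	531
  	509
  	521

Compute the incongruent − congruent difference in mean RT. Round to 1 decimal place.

62.7 ms

M(congruent) = 2724/6 = 454.000
M(incongruent) = 4650/9 = 516.667
Difference = 516.667 − 454.000 = 62.667 ms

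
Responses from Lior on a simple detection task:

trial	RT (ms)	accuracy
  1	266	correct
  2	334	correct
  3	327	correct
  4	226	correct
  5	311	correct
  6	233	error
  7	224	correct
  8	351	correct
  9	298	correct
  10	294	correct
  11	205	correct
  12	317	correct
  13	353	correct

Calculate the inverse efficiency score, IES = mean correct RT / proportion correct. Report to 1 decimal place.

316.5 ms

Correct trials (n=12): 266, 334, 327, 226, 311, 224, 351, 298, 294, 205, 317, 353
Mean correct RT = 3506/12 = 292.1667 ms
Proportion correct = 12/13
IES = 292.1667 / (12/13) = 316.514 ms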